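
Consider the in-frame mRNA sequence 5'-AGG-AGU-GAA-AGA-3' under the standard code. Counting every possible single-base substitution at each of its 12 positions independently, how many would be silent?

6

Codon 1 (AGG, Arg): 2 synonymous substitutions.
Codon 2 (AGU, Ser): 1 synonymous substitution.
Codon 3 (GAA, Glu): 1 synonymous substitution.
Codon 4 (AGA, Arg): 2 synonymous substitutions.
Total: 2 + 1 + 1 + 2 = 6.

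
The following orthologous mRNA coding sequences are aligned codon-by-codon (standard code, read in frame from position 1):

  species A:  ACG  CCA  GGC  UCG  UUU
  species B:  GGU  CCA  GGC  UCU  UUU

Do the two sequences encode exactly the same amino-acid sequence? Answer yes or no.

Codon 1: ACG Thr / GGU Gly — nonsynonymous.
Codon 2: CCA Pro / CCA Pro — identical.
Codon 3: GGC Gly / GGC Gly — identical.
Codon 4: UCG Ser / UCU Ser — synonymous.
Codon 5: UUU Phe / UUU Phe — identical.
Nonsynonymous differences: 1 → different protein.

no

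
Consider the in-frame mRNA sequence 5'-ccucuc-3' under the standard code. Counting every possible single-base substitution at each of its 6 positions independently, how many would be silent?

Codon 1 (CCU, Pro): 3 synonymous substitutions.
Codon 2 (CUC, Leu): 3 synonymous substitutions.
Total: 3 + 3 = 6.

6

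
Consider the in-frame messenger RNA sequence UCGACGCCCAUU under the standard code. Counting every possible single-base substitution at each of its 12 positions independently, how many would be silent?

Codon 1 (UCG, Ser): 3 synonymous substitutions.
Codon 2 (ACG, Thr): 3 synonymous substitutions.
Codon 3 (CCC, Pro): 3 synonymous substitutions.
Codon 4 (AUU, Ile): 2 synonymous substitutions.
Total: 3 + 3 + 3 + 2 = 11.

11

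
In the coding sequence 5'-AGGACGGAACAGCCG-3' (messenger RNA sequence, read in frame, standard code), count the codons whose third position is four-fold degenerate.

2

Codon 1 AGG (Arg): third position 2-fold.
Codon 2 ACG (Thr): third position 4-fold.
Codon 3 GAA (Glu): third position 2-fold.
Codon 4 CAG (Gln): third position 2-fold.
Codon 5 CCG (Pro): third position 4-fold.
Four-fold degenerate third positions: 2.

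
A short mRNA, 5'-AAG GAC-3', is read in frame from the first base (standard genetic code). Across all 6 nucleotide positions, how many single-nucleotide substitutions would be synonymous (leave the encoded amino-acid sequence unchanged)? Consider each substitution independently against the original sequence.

2

Codon 1 (AAG, Lys): 1 synonymous substitution.
Codon 2 (GAC, Asp): 1 synonymous substitution.
Total: 1 + 1 = 2.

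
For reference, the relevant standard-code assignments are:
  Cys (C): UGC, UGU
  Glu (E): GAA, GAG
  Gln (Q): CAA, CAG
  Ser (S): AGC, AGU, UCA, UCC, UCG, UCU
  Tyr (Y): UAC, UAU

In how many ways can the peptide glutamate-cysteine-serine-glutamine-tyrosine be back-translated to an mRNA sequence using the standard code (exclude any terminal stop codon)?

Glu: 2 codons.
Cys: 2 codons.
Ser: 6 codons.
Gln: 2 codons.
Tyr: 2 codons.
2 × 2 × 6 × 2 × 2 = 96.

96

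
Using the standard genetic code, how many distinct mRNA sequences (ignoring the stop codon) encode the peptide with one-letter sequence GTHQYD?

Gly: 4 codons.
Thr: 4 codons.
His: 2 codons.
Gln: 2 codons.
Tyr: 2 codons.
Asp: 2 codons.
4 × 4 × 2 × 2 × 2 × 2 = 256.

256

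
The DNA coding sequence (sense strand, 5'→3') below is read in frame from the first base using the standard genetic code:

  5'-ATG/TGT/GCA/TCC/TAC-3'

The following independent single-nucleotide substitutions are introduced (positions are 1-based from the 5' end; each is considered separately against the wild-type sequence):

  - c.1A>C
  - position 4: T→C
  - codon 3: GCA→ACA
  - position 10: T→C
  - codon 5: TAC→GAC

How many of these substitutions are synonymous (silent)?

0

Codon 1: ATG (Met) → CTG (Leu) — missense.
Codon 2: TGT (Cys) → CGT (Arg) — missense.
Codon 3: GCA (Ala) → ACA (Thr) — missense.
Codon 4: TCC (Ser) → CCC (Pro) — missense.
Codon 5: TAC (Tyr) → GAC (Asp) — missense.
Synonymous: 0 of 5.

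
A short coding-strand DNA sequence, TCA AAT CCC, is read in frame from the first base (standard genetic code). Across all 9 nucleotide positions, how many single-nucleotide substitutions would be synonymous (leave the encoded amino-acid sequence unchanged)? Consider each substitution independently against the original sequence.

7

Codon 1 (TCA, Ser): 3 synonymous substitutions.
Codon 2 (AAT, Asn): 1 synonymous substitution.
Codon 3 (CCC, Pro): 3 synonymous substitutions.
Total: 3 + 1 + 3 = 7.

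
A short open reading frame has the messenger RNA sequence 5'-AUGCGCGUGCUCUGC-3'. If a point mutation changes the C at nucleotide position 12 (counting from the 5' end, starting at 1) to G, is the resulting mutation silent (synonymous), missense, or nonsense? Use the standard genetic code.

Position 12 falls in codon 4: CUC → Leu.
After the substitution the codon is CUG → Leu.
Both encode Leu, so the change is synonymous.

silent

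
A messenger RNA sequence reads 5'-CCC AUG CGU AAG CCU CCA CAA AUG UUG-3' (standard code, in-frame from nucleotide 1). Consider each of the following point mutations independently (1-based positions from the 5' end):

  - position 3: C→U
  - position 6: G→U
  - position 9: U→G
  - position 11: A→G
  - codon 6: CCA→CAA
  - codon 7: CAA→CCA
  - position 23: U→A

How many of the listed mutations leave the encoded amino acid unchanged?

Codon 1: CCC (Pro) → CCU (Pro) — synonymous.
Codon 2: AUG (Met) → AUU (Ile) — missense.
Codon 3: CGU (Arg) → CGG (Arg) — synonymous.
Codon 4: AAG (Lys) → AGG (Arg) — missense.
Codon 6: CCA (Pro) → CAA (Gln) — missense.
Codon 7: CAA (Gln) → CCA (Pro) — missense.
Codon 8: AUG (Met) → AAG (Lys) — missense.
Synonymous: 2 of 7.

2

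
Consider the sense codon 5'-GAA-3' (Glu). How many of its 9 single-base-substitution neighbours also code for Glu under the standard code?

1

Position 1: none → 0 synonymous.
Position 2: none → 0 synonymous.
Position 3: GAG → 1 synonymous.
Total: 0 + 0 + 1 = 1.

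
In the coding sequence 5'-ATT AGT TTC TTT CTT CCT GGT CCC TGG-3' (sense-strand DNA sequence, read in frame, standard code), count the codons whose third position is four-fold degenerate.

Codon 1 ATT (Ile): third position 3-fold.
Codon 2 AGT (Ser): third position 2-fold.
Codon 3 TTC (Phe): third position 2-fold.
Codon 4 TTT (Phe): third position 2-fold.
Codon 5 CTT (Leu): third position 4-fold.
Codon 6 CCT (Pro): third position 4-fold.
Codon 7 GGT (Gly): third position 4-fold.
Codon 8 CCC (Pro): third position 4-fold.
Codon 9 TGG (Trp): third position 1-fold.
Four-fold degenerate third positions: 4.

4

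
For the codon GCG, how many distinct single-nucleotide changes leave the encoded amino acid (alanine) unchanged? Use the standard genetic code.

Position 1: none → 0 synonymous.
Position 2: none → 0 synonymous.
Position 3: GCU, GCC, GCA → 3 synonymous.
Total: 0 + 0 + 3 = 3.

3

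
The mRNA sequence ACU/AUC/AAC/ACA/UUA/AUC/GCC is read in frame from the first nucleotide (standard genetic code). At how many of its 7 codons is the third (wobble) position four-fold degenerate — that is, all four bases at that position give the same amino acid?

3

Codon 1 ACU (Thr): third position 4-fold.
Codon 2 AUC (Ile): third position 3-fold.
Codon 3 AAC (Asn): third position 2-fold.
Codon 4 ACA (Thr): third position 4-fold.
Codon 5 UUA (Leu): third position 2-fold.
Codon 6 AUC (Ile): third position 3-fold.
Codon 7 GCC (Ala): third position 4-fold.
Four-fold degenerate third positions: 3.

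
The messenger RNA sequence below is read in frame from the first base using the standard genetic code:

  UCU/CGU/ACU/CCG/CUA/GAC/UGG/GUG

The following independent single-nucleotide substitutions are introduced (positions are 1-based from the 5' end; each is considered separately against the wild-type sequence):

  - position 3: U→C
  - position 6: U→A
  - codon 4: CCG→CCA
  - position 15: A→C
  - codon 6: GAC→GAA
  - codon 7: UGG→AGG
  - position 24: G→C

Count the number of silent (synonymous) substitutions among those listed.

Codon 1: UCU (Ser) → UCC (Ser) — synonymous.
Codon 2: CGU (Arg) → CGA (Arg) — synonymous.
Codon 4: CCG (Pro) → CCA (Pro) — synonymous.
Codon 5: CUA (Leu) → CUC (Leu) — synonymous.
Codon 6: GAC (Asp) → GAA (Glu) — missense.
Codon 7: UGG (Trp) → AGG (Arg) — missense.
Codon 8: GUG (Val) → GUC (Val) — synonymous.
Synonymous: 5 of 7.

5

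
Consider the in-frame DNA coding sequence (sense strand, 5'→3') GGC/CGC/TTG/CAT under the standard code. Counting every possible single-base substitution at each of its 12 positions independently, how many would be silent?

9

Codon 1 (GGC, Gly): 3 synonymous substitutions.
Codon 2 (CGC, Arg): 3 synonymous substitutions.
Codon 3 (TTG, Leu): 2 synonymous substitutions.
Codon 4 (CAT, His): 1 synonymous substitution.
Total: 3 + 3 + 2 + 1 = 9.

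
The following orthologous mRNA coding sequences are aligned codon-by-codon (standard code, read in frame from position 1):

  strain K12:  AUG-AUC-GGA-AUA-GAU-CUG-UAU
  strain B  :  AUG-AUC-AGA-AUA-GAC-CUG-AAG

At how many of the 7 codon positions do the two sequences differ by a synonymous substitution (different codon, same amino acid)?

1

Codon 1: AUG Met / AUG Met — identical.
Codon 2: AUC Ile / AUC Ile — identical.
Codon 3: GGA Gly / AGA Arg — nonsynonymous.
Codon 4: AUA Ile / AUA Ile — identical.
Codon 5: GAU Asp / GAC Asp — synonymous.
Codon 6: CUG Leu / CUG Leu — identical.
Codon 7: UAU Tyr / AAG Lys — nonsynonymous.
Synonymous differences: 1.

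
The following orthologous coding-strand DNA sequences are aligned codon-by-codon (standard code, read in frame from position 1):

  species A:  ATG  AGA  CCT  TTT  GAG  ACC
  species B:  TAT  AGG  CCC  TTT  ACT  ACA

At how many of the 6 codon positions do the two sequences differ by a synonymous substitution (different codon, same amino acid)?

3

Codon 1: ATG Met / TAT Tyr — nonsynonymous.
Codon 2: AGA Arg / AGG Arg — synonymous.
Codon 3: CCT Pro / CCC Pro — synonymous.
Codon 4: TTT Phe / TTT Phe — identical.
Codon 5: GAG Glu / ACT Thr — nonsynonymous.
Codon 6: ACC Thr / ACA Thr — synonymous.
Synonymous differences: 3.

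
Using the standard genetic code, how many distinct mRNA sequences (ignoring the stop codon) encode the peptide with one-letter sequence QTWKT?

64

Gln: 2 codons.
Thr: 4 codons.
Trp: 1 codon.
Lys: 2 codons.
Thr: 4 codons.
2 × 4 × 1 × 2 × 4 = 64.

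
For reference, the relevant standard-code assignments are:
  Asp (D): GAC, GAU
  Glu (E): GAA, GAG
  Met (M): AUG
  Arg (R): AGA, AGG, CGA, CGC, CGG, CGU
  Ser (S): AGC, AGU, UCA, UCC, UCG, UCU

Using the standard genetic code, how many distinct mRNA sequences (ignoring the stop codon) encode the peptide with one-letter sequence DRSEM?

Asp: 2 codons.
Arg: 6 codons.
Ser: 6 codons.
Glu: 2 codons.
Met: 1 codon.
2 × 6 × 6 × 2 × 1 = 144.

144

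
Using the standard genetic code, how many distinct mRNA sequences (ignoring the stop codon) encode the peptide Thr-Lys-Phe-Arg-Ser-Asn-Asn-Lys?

4608

Thr: 4 codons.
Lys: 2 codons.
Phe: 2 codons.
Arg: 6 codons.
Ser: 6 codons.
Asn: 2 codons.
Asn: 2 codons.
Lys: 2 codons.
4 × 2 × 2 × 6 × 6 × 2 × 2 × 2 = 4608.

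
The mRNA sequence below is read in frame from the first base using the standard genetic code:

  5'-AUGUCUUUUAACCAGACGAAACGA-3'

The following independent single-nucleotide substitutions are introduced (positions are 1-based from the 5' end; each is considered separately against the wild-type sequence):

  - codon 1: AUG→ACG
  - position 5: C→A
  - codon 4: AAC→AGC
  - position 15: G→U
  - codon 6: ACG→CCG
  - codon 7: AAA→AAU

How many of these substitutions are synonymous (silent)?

Codon 1: AUG (Met) → ACG (Thr) — missense.
Codon 2: UCU (Ser) → UAU (Tyr) — missense.
Codon 4: AAC (Asn) → AGC (Ser) — missense.
Codon 5: CAG (Gln) → CAU (His) — missense.
Codon 6: ACG (Thr) → CCG (Pro) — missense.
Codon 7: AAA (Lys) → AAU (Asn) — missense.
Synonymous: 0 of 6.

0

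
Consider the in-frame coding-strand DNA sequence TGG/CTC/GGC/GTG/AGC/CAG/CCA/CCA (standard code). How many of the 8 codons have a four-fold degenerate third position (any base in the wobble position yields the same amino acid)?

5

Codon 1 TGG (Trp): third position 1-fold.
Codon 2 CTC (Leu): third position 4-fold.
Codon 3 GGC (Gly): third position 4-fold.
Codon 4 GTG (Val): third position 4-fold.
Codon 5 AGC (Ser): third position 2-fold.
Codon 6 CAG (Gln): third position 2-fold.
Codon 7 CCA (Pro): third position 4-fold.
Codon 8 CCA (Pro): third position 4-fold.
Four-fold degenerate third positions: 5.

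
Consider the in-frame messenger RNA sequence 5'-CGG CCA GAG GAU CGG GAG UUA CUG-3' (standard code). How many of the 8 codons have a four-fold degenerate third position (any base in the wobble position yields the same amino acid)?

Codon 1 CGG (Arg): third position 4-fold.
Codon 2 CCA (Pro): third position 4-fold.
Codon 3 GAG (Glu): third position 2-fold.
Codon 4 GAU (Asp): third position 2-fold.
Codon 5 CGG (Arg): third position 4-fold.
Codon 6 GAG (Glu): third position 2-fold.
Codon 7 UUA (Leu): third position 2-fold.
Codon 8 CUG (Leu): third position 4-fold.
Four-fold degenerate third positions: 4.

4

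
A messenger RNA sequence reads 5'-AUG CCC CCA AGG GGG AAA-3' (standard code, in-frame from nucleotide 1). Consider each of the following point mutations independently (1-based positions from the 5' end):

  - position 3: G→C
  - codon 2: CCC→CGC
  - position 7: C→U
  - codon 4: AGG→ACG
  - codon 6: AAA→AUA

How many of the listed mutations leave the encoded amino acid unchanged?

Codon 1: AUG (Met) → AUC (Ile) — missense.
Codon 2: CCC (Pro) → CGC (Arg) — missense.
Codon 3: CCA (Pro) → UCA (Ser) — missense.
Codon 4: AGG (Arg) → ACG (Thr) — missense.
Codon 6: AAA (Lys) → AUA (Ile) — missense.
Synonymous: 0 of 5.

0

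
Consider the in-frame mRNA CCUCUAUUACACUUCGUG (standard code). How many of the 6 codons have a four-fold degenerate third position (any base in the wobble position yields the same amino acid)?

3

Codon 1 CCU (Pro): third position 4-fold.
Codon 2 CUA (Leu): third position 4-fold.
Codon 3 UUA (Leu): third position 2-fold.
Codon 4 CAC (His): third position 2-fold.
Codon 5 UUC (Phe): third position 2-fold.
Codon 6 GUG (Val): third position 4-fold.
Four-fold degenerate third positions: 3.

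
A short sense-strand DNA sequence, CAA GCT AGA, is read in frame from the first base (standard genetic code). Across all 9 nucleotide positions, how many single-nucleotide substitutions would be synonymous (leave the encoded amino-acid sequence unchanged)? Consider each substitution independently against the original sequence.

6

Codon 1 (CAA, Gln): 1 synonymous substitution.
Codon 2 (GCT, Ala): 3 synonymous substitutions.
Codon 3 (AGA, Arg): 2 synonymous substitutions.
Total: 1 + 3 + 2 = 6.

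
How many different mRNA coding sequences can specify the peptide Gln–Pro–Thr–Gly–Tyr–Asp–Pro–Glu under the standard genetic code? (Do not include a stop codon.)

Gln: 2 codons.
Pro: 4 codons.
Thr: 4 codons.
Gly: 4 codons.
Tyr: 2 codons.
Asp: 2 codons.
Pro: 4 codons.
Glu: 2 codons.
2 × 4 × 4 × 4 × 2 × 2 × 4 × 2 = 4096.

4096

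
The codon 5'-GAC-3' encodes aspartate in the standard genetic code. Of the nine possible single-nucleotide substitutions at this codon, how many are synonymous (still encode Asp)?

1

Position 1: none → 0 synonymous.
Position 2: none → 0 synonymous.
Position 3: GAU → 1 synonymous.
Total: 0 + 0 + 1 = 1.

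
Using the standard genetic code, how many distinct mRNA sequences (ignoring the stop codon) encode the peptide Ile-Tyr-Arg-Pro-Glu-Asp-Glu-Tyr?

2304

Ile: 3 codons.
Tyr: 2 codons.
Arg: 6 codons.
Pro: 4 codons.
Glu: 2 codons.
Asp: 2 codons.
Glu: 2 codons.
Tyr: 2 codons.
3 × 2 × 6 × 4 × 2 × 2 × 2 × 2 = 2304.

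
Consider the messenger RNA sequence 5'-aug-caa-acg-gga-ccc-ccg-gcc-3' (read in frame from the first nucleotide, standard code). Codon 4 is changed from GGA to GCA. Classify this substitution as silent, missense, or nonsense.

missense

Position 11 falls in codon 4: GGA → Gly.
After the substitution the codon is GCA → Ala.
Gly ≠ Ala, so this is a missense mutation.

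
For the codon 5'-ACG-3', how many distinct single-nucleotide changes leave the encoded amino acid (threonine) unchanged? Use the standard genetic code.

Position 1: none → 0 synonymous.
Position 2: none → 0 synonymous.
Position 3: ACU, ACC, ACA → 3 synonymous.
Total: 0 + 0 + 3 = 3.

3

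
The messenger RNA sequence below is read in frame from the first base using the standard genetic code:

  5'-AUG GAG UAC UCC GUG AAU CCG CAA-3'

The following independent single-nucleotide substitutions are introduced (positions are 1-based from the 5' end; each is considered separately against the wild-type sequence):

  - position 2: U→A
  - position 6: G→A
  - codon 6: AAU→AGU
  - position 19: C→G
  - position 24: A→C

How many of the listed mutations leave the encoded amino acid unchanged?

1

Codon 1: AUG (Met) → AAG (Lys) — missense.
Codon 2: GAG (Glu) → GAA (Glu) — synonymous.
Codon 6: AAU (Asn) → AGU (Ser) — missense.
Codon 7: CCG (Pro) → GCG (Ala) — missense.
Codon 8: CAA (Gln) → CAC (His) — missense.
Synonymous: 1 of 5.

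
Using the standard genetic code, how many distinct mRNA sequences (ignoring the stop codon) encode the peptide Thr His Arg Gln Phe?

Thr: 4 codons.
His: 2 codons.
Arg: 6 codons.
Gln: 2 codons.
Phe: 2 codons.
4 × 2 × 6 × 2 × 2 = 192.

192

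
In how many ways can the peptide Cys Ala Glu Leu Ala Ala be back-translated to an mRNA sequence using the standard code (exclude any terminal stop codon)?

Cys: 2 codons.
Ala: 4 codons.
Glu: 2 codons.
Leu: 6 codons.
Ala: 4 codons.
Ala: 4 codons.
2 × 4 × 2 × 6 × 4 × 4 = 1536.

1536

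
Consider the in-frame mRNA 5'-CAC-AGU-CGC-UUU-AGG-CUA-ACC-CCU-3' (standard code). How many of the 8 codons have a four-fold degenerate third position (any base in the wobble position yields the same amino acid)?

Codon 1 CAC (His): third position 2-fold.
Codon 2 AGU (Ser): third position 2-fold.
Codon 3 CGC (Arg): third position 4-fold.
Codon 4 UUU (Phe): third position 2-fold.
Codon 5 AGG (Arg): third position 2-fold.
Codon 6 CUA (Leu): third position 4-fold.
Codon 7 ACC (Thr): third position 4-fold.
Codon 8 CCU (Pro): third position 4-fold.
Four-fold degenerate third positions: 4.

4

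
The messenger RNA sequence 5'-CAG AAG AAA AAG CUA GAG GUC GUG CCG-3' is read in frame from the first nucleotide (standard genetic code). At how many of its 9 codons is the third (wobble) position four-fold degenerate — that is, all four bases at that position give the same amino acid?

Codon 1 CAG (Gln): third position 2-fold.
Codon 2 AAG (Lys): third position 2-fold.
Codon 3 AAA (Lys): third position 2-fold.
Codon 4 AAG (Lys): third position 2-fold.
Codon 5 CUA (Leu): third position 4-fold.
Codon 6 GAG (Glu): third position 2-fold.
Codon 7 GUC (Val): third position 4-fold.
Codon 8 GUG (Val): third position 4-fold.
Codon 9 CCG (Pro): third position 4-fold.
Four-fold degenerate third positions: 4.

4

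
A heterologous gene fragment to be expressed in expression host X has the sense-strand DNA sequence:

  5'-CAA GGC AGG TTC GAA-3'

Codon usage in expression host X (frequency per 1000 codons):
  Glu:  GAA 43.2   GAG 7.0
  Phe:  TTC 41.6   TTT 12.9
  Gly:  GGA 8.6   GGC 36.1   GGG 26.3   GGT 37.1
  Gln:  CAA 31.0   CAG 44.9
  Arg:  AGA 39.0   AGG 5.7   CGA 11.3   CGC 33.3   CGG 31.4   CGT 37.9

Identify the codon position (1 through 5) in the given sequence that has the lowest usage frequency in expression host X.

3

Codon 1 CAA (Gln): 31.0 per 1000.
Codon 2 GGC (Gly): 36.1 per 1000.
Codon 3 AGG (Arg): 5.7 per 1000.
Codon 4 TTC (Phe): 41.6 per 1000.
Codon 5 GAA (Glu): 43.2 per 1000.
Lowest frequency is 5.7 at codon 3.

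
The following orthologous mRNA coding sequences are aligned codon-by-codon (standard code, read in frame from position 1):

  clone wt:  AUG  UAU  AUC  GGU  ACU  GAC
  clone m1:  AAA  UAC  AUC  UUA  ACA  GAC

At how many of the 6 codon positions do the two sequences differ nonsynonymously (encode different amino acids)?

2

Codon 1: AUG Met / AAA Lys — nonsynonymous.
Codon 2: UAU Tyr / UAC Tyr — synonymous.
Codon 3: AUC Ile / AUC Ile — identical.
Codon 4: GGU Gly / UUA Leu — nonsynonymous.
Codon 5: ACU Thr / ACA Thr — synonymous.
Codon 6: GAC Asp / GAC Asp — identical.
Nonsynonymous differences: 2.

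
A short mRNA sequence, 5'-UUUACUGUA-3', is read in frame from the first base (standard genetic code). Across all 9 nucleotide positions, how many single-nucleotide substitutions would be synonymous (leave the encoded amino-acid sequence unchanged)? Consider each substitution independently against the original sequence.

Codon 1 (UUU, Phe): 1 synonymous substitution.
Codon 2 (ACU, Thr): 3 synonymous substitutions.
Codon 3 (GUA, Val): 3 synonymous substitutions.
Total: 1 + 3 + 3 = 7.

7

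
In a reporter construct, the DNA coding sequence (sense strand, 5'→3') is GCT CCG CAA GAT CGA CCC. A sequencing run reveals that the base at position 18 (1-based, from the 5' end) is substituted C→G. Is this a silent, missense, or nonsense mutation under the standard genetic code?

Position 18 falls in codon 6: CCC → Pro.
After the substitution the codon is CCG → Pro.
Both encode Pro, so the change is synonymous.

silent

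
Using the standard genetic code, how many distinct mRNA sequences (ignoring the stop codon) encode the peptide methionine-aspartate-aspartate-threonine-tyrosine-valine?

128

Met: 1 codon.
Asp: 2 codons.
Asp: 2 codons.
Thr: 4 codons.
Tyr: 2 codons.
Val: 4 codons.
1 × 2 × 2 × 4 × 2 × 4 = 128.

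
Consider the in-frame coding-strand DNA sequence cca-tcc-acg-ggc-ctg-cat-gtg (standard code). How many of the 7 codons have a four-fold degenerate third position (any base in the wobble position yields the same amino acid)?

6

Codon 1 CCA (Pro): third position 4-fold.
Codon 2 TCC (Ser): third position 4-fold.
Codon 3 ACG (Thr): third position 4-fold.
Codon 4 GGC (Gly): third position 4-fold.
Codon 5 CTG (Leu): third position 4-fold.
Codon 6 CAT (His): third position 2-fold.
Codon 7 GTG (Val): third position 4-fold.
Four-fold degenerate third positions: 6.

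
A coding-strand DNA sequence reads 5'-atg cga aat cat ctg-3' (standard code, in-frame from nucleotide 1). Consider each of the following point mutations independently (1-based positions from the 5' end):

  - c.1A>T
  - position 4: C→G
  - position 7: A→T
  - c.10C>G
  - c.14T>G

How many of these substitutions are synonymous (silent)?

Codon 1: ATG (Met) → TTG (Leu) — missense.
Codon 2: CGA (Arg) → GGA (Gly) — missense.
Codon 3: AAT (Asn) → TAT (Tyr) — missense.
Codon 4: CAT (His) → GAT (Asp) — missense.
Codon 5: CTG (Leu) → CGG (Arg) — missense.
Synonymous: 0 of 5.

0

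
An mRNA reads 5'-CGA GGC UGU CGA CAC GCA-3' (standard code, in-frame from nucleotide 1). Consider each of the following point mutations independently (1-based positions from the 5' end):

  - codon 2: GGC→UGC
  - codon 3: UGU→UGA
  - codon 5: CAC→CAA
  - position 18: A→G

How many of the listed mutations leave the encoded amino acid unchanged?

Codon 2: GGC (Gly) → UGC (Cys) — missense.
Codon 3: UGU (Cys) → UGA (Stop) — nonsense.
Codon 5: CAC (His) → CAA (Gln) — missense.
Codon 6: GCA (Ala) → GCG (Ala) — synonymous.
Synonymous: 1 of 4.

1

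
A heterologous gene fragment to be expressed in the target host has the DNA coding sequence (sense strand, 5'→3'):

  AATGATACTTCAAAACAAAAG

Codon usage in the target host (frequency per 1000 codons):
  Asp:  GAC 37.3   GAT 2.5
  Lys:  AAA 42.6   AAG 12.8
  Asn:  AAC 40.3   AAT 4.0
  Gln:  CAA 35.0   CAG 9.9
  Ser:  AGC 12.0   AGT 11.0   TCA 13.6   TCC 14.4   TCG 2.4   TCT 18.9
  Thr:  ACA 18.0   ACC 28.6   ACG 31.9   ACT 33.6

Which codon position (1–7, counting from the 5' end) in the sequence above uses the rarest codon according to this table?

2

Codon 1 AAT (Asn): 4.0 per 1000.
Codon 2 GAT (Asp): 2.5 per 1000.
Codon 3 ACT (Thr): 33.6 per 1000.
Codon 4 TCA (Ser): 13.6 per 1000.
Codon 5 AAA (Lys): 42.6 per 1000.
Codon 6 CAA (Gln): 35.0 per 1000.
Codon 7 AAG (Lys): 12.8 per 1000.
Lowest frequency is 2.5 at codon 2.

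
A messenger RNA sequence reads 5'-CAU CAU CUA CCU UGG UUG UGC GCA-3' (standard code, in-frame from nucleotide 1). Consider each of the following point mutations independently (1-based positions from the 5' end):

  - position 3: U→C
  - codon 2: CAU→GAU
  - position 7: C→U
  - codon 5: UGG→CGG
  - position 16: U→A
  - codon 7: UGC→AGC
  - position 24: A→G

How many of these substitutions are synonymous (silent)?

3

Codon 1: CAU (His) → CAC (His) — synonymous.
Codon 2: CAU (His) → GAU (Asp) — missense.
Codon 3: CUA (Leu) → UUA (Leu) — synonymous.
Codon 5: UGG (Trp) → CGG (Arg) — missense.
Codon 6: UUG (Leu) → AUG (Met) — missense.
Codon 7: UGC (Cys) → AGC (Ser) — missense.
Codon 8: GCA (Ala) → GCG (Ala) — synonymous.
Synonymous: 3 of 7.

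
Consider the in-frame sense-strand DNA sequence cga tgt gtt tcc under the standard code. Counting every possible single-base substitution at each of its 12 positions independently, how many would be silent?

Codon 1 (CGA, Arg): 4 synonymous substitutions.
Codon 2 (TGT, Cys): 1 synonymous substitution.
Codon 3 (GTT, Val): 3 synonymous substitutions.
Codon 4 (TCC, Ser): 3 synonymous substitutions.
Total: 4 + 1 + 3 + 3 = 11.

11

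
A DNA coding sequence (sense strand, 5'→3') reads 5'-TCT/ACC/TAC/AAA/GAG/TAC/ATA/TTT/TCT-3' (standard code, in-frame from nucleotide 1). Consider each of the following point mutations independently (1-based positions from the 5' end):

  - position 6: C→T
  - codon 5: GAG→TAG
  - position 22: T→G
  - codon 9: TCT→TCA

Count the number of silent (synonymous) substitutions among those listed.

Codon 2: ACC (Thr) → ACT (Thr) — synonymous.
Codon 5: GAG (Glu) → TAG (Stop) — nonsense.
Codon 8: TTT (Phe) → GTT (Val) — missense.
Codon 9: TCT (Ser) → TCA (Ser) — synonymous.
Synonymous: 2 of 4.

2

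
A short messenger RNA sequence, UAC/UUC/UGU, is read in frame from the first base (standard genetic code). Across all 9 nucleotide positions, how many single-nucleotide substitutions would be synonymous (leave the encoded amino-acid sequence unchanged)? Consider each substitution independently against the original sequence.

Codon 1 (UAC, Tyr): 1 synonymous substitution.
Codon 2 (UUC, Phe): 1 synonymous substitution.
Codon 3 (UGU, Cys): 1 synonymous substitution.
Total: 1 + 1 + 1 = 3.

3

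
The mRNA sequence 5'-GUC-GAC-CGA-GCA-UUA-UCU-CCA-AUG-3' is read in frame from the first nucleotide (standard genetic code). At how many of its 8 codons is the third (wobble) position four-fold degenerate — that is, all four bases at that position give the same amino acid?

Codon 1 GUC (Val): third position 4-fold.
Codon 2 GAC (Asp): third position 2-fold.
Codon 3 CGA (Arg): third position 4-fold.
Codon 4 GCA (Ala): third position 4-fold.
Codon 5 UUA (Leu): third position 2-fold.
Codon 6 UCU (Ser): third position 4-fold.
Codon 7 CCA (Pro): third position 4-fold.
Codon 8 AUG (Met): third position 1-fold.
Four-fold degenerate third positions: 5.

5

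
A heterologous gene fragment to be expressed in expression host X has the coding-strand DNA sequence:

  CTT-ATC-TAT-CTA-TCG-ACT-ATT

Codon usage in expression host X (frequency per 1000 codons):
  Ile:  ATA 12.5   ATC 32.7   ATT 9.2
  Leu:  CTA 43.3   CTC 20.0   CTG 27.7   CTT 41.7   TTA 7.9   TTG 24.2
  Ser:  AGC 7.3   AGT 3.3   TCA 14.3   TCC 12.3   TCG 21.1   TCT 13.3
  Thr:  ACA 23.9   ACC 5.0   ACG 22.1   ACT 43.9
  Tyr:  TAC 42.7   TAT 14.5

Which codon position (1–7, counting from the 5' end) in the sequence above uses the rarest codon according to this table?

7

Codon 1 CTT (Leu): 41.7 per 1000.
Codon 2 ATC (Ile): 32.7 per 1000.
Codon 3 TAT (Tyr): 14.5 per 1000.
Codon 4 CTA (Leu): 43.3 per 1000.
Codon 5 TCG (Ser): 21.1 per 1000.
Codon 6 ACT (Thr): 43.9 per 1000.
Codon 7 ATT (Ile): 9.2 per 1000.
Lowest frequency is 9.2 at codon 7.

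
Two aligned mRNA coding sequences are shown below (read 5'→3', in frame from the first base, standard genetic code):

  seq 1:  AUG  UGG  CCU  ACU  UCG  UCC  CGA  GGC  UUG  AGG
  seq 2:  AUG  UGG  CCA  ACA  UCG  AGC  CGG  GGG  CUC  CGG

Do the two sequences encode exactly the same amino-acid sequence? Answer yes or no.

Codon 1: AUG Met / AUG Met — identical.
Codon 2: UGG Trp / UGG Trp — identical.
Codon 3: CCU Pro / CCA Pro — synonymous.
Codon 4: ACU Thr / ACA Thr — synonymous.
Codon 5: UCG Ser / UCG Ser — identical.
Codon 6: UCC Ser / AGC Ser — synonymous.
Codon 7: CGA Arg / CGG Arg — synonymous.
Codon 8: GGC Gly / GGG Gly — synonymous.
Codon 9: UUG Leu / CUC Leu — synonymous.
Codon 10: AGG Arg / CGG Arg — synonymous.
Nonsynonymous differences: 0 → same protein.

yes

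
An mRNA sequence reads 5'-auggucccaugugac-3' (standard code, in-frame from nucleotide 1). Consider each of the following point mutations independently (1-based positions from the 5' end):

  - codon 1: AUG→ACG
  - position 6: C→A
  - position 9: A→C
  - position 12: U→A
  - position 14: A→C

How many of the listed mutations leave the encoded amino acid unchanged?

2

Codon 1: AUG (Met) → ACG (Thr) — missense.
Codon 2: GUC (Val) → GUA (Val) — synonymous.
Codon 3: CCA (Pro) → CCC (Pro) — synonymous.
Codon 4: UGU (Cys) → UGA (Stop) — nonsense.
Codon 5: GAC (Asp) → GCC (Ala) — missense.
Synonymous: 2 of 5.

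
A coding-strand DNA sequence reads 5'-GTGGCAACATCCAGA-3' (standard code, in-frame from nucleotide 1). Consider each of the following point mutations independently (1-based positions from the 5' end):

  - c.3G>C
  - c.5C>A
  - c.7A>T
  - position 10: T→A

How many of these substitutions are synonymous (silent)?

1

Codon 1: GTG (Val) → GTC (Val) — synonymous.
Codon 2: GCA (Ala) → GAA (Glu) — missense.
Codon 3: ACA (Thr) → TCA (Ser) — missense.
Codon 4: TCC (Ser) → ACC (Thr) — missense.
Synonymous: 1 of 4.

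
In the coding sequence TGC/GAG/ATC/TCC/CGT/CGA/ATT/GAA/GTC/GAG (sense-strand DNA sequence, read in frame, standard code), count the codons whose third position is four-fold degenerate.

Codon 1 TGC (Cys): third position 2-fold.
Codon 2 GAG (Glu): third position 2-fold.
Codon 3 ATC (Ile): third position 3-fold.
Codon 4 TCC (Ser): third position 4-fold.
Codon 5 CGT (Arg): third position 4-fold.
Codon 6 CGA (Arg): third position 4-fold.
Codon 7 ATT (Ile): third position 3-fold.
Codon 8 GAA (Glu): third position 2-fold.
Codon 9 GTC (Val): third position 4-fold.
Codon 10 GAG (Glu): third position 2-fold.
Four-fold degenerate third positions: 4.

4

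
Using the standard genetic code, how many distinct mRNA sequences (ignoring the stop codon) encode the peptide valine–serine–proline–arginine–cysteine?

Val: 4 codons.
Ser: 6 codons.
Pro: 4 codons.
Arg: 6 codons.
Cys: 2 codons.
4 × 6 × 4 × 6 × 2 = 1152.

1152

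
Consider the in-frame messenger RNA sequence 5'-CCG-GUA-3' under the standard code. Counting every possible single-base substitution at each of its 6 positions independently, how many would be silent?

6

Codon 1 (CCG, Pro): 3 synonymous substitutions.
Codon 2 (GUA, Val): 3 synonymous substitutions.
Total: 3 + 3 = 6.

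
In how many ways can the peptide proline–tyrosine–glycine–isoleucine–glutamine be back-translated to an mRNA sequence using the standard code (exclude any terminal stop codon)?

Pro: 4 codons.
Tyr: 2 codons.
Gly: 4 codons.
Ile: 3 codons.
Gln: 2 codons.
4 × 2 × 4 × 3 × 2 = 192.

192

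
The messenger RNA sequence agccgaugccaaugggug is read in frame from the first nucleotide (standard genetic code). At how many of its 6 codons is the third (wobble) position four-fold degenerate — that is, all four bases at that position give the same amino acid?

2

Codon 1 AGC (Ser): third position 2-fold.
Codon 2 CGA (Arg): third position 4-fold.
Codon 3 UGC (Cys): third position 2-fold.
Codon 4 CAA (Gln): third position 2-fold.
Codon 5 UGG (Trp): third position 1-fold.
Codon 6 GUG (Val): third position 4-fold.
Four-fold degenerate third positions: 2.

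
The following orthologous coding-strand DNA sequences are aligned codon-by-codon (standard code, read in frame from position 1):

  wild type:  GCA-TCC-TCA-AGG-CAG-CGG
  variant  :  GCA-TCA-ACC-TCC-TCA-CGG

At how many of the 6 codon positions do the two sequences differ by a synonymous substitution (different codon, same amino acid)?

1

Codon 1: GCA Ala / GCA Ala — identical.
Codon 2: TCC Ser / TCA Ser — synonymous.
Codon 3: TCA Ser / ACC Thr — nonsynonymous.
Codon 4: AGG Arg / TCC Ser — nonsynonymous.
Codon 5: CAG Gln / TCA Ser — nonsynonymous.
Codon 6: CGG Arg / CGG Arg — identical.
Synonymous differences: 1.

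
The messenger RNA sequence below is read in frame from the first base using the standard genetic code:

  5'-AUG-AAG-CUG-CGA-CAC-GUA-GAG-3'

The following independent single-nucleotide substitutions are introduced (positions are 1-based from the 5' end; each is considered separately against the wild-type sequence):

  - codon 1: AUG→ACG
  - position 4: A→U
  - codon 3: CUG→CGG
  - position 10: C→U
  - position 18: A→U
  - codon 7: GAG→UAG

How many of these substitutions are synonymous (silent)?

1

Codon 1: AUG (Met) → ACG (Thr) — missense.
Codon 2: AAG (Lys) → UAG (Stop) — nonsense.
Codon 3: CUG (Leu) → CGG (Arg) — missense.
Codon 4: CGA (Arg) → UGA (Stop) — nonsense.
Codon 6: GUA (Val) → GUU (Val) — synonymous.
Codon 7: GAG (Glu) → UAG (Stop) — nonsense.
Synonymous: 1 of 6.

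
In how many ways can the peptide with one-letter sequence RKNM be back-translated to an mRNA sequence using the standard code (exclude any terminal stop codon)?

Arg: 6 codons.
Lys: 2 codons.
Asn: 2 codons.
Met: 1 codon.
6 × 2 × 2 × 1 = 24.

24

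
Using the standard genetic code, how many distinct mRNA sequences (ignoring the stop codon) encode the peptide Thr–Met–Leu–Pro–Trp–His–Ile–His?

Thr: 4 codons.
Met: 1 codon.
Leu: 6 codons.
Pro: 4 codons.
Trp: 1 codon.
His: 2 codons.
Ile: 3 codons.
His: 2 codons.
4 × 1 × 6 × 4 × 1 × 2 × 3 × 2 = 1152.

1152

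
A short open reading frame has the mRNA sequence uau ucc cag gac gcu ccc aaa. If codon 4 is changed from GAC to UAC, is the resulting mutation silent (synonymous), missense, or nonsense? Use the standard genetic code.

missense

Position 10 falls in codon 4: GAC → Asp.
After the substitution the codon is UAC → Tyr.
Asp ≠ Tyr, so this is a missense mutation.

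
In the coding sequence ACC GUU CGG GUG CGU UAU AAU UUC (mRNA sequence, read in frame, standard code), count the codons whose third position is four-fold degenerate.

Codon 1 ACC (Thr): third position 4-fold.
Codon 2 GUU (Val): third position 4-fold.
Codon 3 CGG (Arg): third position 4-fold.
Codon 4 GUG (Val): third position 4-fold.
Codon 5 CGU (Arg): third position 4-fold.
Codon 6 UAU (Tyr): third position 2-fold.
Codon 7 AAU (Asn): third position 2-fold.
Codon 8 UUC (Phe): third position 2-fold.
Four-fold degenerate third positions: 5.

5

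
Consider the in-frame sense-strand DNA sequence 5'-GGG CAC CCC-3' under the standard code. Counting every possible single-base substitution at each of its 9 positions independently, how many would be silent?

7

Codon 1 (GGG, Gly): 3 synonymous substitutions.
Codon 2 (CAC, His): 1 synonymous substitution.
Codon 3 (CCC, Pro): 3 synonymous substitutions.
Total: 3 + 1 + 3 = 7.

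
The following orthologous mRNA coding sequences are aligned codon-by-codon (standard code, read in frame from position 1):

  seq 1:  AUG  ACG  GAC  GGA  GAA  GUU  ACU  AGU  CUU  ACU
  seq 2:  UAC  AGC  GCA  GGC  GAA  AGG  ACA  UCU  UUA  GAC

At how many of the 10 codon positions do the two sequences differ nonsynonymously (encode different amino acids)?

Codon 1: AUG Met / UAC Tyr — nonsynonymous.
Codon 2: ACG Thr / AGC Ser — nonsynonymous.
Codon 3: GAC Asp / GCA Ala — nonsynonymous.
Codon 4: GGA Gly / GGC Gly — synonymous.
Codon 5: GAA Glu / GAA Glu — identical.
Codon 6: GUU Val / AGG Arg — nonsynonymous.
Codon 7: ACU Thr / ACA Thr — synonymous.
Codon 8: AGU Ser / UCU Ser — synonymous.
Codon 9: CUU Leu / UUA Leu — synonymous.
Codon 10: ACU Thr / GAC Asp — nonsynonymous.
Nonsynonymous differences: 5.

5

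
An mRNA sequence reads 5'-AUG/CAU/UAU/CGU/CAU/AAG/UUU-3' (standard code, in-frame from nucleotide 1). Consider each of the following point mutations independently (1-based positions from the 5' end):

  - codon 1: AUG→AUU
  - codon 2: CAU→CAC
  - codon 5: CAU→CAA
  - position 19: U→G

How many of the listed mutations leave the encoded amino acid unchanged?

Codon 1: AUG (Met) → AUU (Ile) — missense.
Codon 2: CAU (His) → CAC (His) — synonymous.
Codon 5: CAU (His) → CAA (Gln) — missense.
Codon 7: UUU (Phe) → GUU (Val) — missense.
Synonymous: 1 of 4.

1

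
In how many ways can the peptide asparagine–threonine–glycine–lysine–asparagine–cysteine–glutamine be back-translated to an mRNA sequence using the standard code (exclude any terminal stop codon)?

Asn: 2 codons.
Thr: 4 codons.
Gly: 4 codons.
Lys: 2 codons.
Asn: 2 codons.
Cys: 2 codons.
Gln: 2 codons.
2 × 4 × 4 × 2 × 2 × 2 × 2 = 512.

512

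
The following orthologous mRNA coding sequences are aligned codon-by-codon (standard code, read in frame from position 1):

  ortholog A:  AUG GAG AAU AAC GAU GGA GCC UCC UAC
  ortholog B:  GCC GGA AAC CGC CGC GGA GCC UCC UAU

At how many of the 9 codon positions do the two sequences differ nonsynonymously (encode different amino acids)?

4

Codon 1: AUG Met / GCC Ala — nonsynonymous.
Codon 2: GAG Glu / GGA Gly — nonsynonymous.
Codon 3: AAU Asn / AAC Asn — synonymous.
Codon 4: AAC Asn / CGC Arg — nonsynonymous.
Codon 5: GAU Asp / CGC Arg — nonsynonymous.
Codon 6: GGA Gly / GGA Gly — identical.
Codon 7: GCC Ala / GCC Ala — identical.
Codon 8: UCC Ser / UCC Ser — identical.
Codon 9: UAC Tyr / UAU Tyr — synonymous.
Nonsynonymous differences: 4.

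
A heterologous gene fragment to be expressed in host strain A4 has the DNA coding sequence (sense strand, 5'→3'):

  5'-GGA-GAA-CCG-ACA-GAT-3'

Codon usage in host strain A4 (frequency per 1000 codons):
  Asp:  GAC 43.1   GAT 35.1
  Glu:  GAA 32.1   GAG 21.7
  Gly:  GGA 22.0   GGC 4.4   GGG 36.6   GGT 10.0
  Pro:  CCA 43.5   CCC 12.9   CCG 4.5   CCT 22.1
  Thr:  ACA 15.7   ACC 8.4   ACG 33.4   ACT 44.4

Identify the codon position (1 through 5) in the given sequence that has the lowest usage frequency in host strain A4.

3

Codon 1 GGA (Gly): 22.0 per 1000.
Codon 2 GAA (Glu): 32.1 per 1000.
Codon 3 CCG (Pro): 4.5 per 1000.
Codon 4 ACA (Thr): 15.7 per 1000.
Codon 5 GAT (Asp): 35.1 per 1000.
Lowest frequency is 4.5 at codon 3.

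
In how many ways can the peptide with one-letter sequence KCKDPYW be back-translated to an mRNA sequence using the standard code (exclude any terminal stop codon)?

Lys: 2 codons.
Cys: 2 codons.
Lys: 2 codons.
Asp: 2 codons.
Pro: 4 codons.
Tyr: 2 codons.
Trp: 1 codon.
2 × 2 × 2 × 2 × 4 × 2 × 1 = 128.

128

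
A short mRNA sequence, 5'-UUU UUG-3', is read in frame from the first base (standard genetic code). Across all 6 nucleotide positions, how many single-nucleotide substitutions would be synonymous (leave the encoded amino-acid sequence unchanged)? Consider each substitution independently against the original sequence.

3

Codon 1 (UUU, Phe): 1 synonymous substitution.
Codon 2 (UUG, Leu): 2 synonymous substitutions.
Total: 1 + 2 = 3.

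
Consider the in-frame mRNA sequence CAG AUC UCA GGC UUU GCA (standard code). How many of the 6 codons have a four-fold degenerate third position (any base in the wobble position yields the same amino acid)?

3

Codon 1 CAG (Gln): third position 2-fold.
Codon 2 AUC (Ile): third position 3-fold.
Codon 3 UCA (Ser): third position 4-fold.
Codon 4 GGC (Gly): third position 4-fold.
Codon 5 UUU (Phe): third position 2-fold.
Codon 6 GCA (Ala): third position 4-fold.
Four-fold degenerate third positions: 3.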